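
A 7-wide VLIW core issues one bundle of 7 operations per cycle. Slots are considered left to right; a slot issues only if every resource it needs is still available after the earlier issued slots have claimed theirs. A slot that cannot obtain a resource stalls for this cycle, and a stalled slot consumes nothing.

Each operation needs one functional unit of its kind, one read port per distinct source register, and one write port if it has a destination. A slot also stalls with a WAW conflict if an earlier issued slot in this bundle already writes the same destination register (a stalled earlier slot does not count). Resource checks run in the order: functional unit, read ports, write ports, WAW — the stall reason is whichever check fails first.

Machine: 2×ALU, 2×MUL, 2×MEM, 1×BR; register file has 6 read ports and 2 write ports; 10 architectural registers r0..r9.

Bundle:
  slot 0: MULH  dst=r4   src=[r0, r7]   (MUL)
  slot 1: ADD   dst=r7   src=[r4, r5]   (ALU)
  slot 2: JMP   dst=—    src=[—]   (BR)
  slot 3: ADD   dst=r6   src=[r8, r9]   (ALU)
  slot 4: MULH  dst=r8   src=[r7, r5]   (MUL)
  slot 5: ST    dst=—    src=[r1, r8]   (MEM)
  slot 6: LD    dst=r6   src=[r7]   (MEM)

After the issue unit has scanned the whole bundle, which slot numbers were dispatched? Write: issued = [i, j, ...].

(0) want 1×MUL +2rd +1wr — yes → AL2|MU1|ME2|BR1|rd4|wr1
(1) want 1×ALU +2rd +1wr — yes → AL1|MU1|ME2|BR1|rd2|wr0
(2) want 1×BR +0rd +0wr — yes → AL1|MU1|ME2|BR0|rd2|wr0
(3) want 1×ALU +2rd +1wr — WR_PORT → AL1|MU1|ME2|BR0|rd2|wr0
(4) want 1×MUL +2rd +1wr — WR_PORT → AL1|MU1|ME2|BR0|rd2|wr0
(5) want 1×MEM +2rd +0wr — yes → AL1|MU1|ME1|BR0|rd0|wr0
(6) want 1×MEM +1rd +1wr — RD_PORT → AL1|MU1|ME1|BR0|rd0|wr0

issued = [0, 1, 2, 5]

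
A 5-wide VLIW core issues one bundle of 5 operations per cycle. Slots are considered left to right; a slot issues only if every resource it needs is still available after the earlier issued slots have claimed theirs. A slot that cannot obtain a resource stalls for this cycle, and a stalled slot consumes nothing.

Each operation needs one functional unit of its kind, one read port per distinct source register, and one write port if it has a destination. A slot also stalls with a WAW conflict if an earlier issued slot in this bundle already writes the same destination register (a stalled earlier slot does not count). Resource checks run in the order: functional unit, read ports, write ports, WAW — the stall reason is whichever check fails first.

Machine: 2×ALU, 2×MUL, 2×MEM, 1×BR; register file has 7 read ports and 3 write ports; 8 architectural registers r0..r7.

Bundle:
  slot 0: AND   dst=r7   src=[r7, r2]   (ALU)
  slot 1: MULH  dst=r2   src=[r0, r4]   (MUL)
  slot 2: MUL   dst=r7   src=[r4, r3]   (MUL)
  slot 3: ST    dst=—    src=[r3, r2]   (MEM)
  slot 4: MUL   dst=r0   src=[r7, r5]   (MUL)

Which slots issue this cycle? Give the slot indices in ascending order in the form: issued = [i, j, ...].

issued = [0, 1, 3]

[0] ALU needs rd=2 wr=1: ok; after: ALU=1 MUL=2 MEM=2 BR=1, R=5, W=2
[1] MUL needs rd=2 wr=1: ok; after: ALU=1 MUL=1 MEM=2 BR=1, R=3, W=1
[2] MUL needs rd=2 wr=1: WAW; after: ALU=1 MUL=1 MEM=2 BR=1, R=3, W=1
[3] MEM needs rd=2 wr=0: ok; after: ALU=1 MUL=1 MEM=1 BR=1, R=1, W=1
[4] MUL needs rd=2 wr=1: RD_PORT; after: ALU=1 MUL=1 MEM=1 BR=1, R=1, W=1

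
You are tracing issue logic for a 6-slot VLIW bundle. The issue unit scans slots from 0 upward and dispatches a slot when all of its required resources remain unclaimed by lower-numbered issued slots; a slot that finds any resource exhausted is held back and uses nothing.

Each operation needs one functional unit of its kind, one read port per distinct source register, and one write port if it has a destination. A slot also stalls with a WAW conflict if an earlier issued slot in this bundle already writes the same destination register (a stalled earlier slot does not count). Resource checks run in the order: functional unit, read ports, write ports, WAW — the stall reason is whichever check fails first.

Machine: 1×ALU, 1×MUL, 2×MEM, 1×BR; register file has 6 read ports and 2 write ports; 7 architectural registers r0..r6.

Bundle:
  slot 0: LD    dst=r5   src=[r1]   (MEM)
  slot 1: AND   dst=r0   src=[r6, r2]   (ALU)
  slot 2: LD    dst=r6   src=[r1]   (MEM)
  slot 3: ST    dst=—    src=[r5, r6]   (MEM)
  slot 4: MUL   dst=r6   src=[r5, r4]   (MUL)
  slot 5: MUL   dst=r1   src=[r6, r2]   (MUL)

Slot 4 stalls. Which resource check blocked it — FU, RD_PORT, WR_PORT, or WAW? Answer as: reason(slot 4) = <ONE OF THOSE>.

reason(slot 4) = RD_PORT

#0 MEM src=r1 dispatched  <A:1 Mu:1 Ld:1 B:1 rd:5 wr:1>
#1 ALU src=r6,r2 dispatched  <A:0 Mu:1 Ld:1 B:1 rd:3 wr:0>
#2 MEM src=r1 held:WR_PORT  <A:0 Mu:1 Ld:1 B:1 rd:3 wr:0>
#3 MEM src=r5,r6 dispatched  <A:0 Mu:1 Ld:0 B:1 rd:1 wr:0>
#4 MUL src=r5,r4 held:RD_PORT  <A:0 Mu:1 Ld:0 B:1 rd:1 wr:0>
#5 MUL src=r6,r2 held:RD_PORT  <A:0 Mu:1 Ld:0 B:1 rd:1 wr:0>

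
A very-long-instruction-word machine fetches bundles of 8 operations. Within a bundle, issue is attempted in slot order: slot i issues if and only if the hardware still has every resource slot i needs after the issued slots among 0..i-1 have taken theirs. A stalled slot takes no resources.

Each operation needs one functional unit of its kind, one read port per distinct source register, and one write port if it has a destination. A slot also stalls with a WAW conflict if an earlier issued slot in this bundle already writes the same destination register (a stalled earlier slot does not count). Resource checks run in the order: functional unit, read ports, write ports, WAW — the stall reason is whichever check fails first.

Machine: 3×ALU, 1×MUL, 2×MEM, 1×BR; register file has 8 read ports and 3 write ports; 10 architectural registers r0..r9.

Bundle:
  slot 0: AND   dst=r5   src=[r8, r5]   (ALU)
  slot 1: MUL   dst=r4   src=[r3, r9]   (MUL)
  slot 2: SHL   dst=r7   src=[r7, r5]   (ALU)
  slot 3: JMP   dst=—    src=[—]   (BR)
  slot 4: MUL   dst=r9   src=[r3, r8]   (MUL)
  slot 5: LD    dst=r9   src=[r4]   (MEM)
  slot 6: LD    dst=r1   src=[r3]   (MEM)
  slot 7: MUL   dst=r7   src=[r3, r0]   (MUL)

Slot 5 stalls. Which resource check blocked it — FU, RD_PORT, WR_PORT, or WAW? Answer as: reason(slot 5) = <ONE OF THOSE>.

  0. ALU→r5 ⇒ go  {2A/1Mu/2Ld/1B | 6r 2w}
  1. MUL→r4 ⇒ go  {2A/0Mu/2Ld/1B | 4r 1w}
  2. ALU→r7 ⇒ go  {1A/0Mu/2Ld/1B | 2r 0w}
  3. BR ⇒ go  {1A/0Mu/2Ld/0B | 2r 0w}
  4. MUL→r9 ⇒ no(FU)  {1A/0Mu/2Ld/0B | 2r 0w}
  5. MEM→r9 ⇒ no(WR_PORT)  {1A/0Mu/2Ld/0B | 2r 0w}
  6. MEM→r1 ⇒ no(WR_PORT)  {1A/0Mu/2Ld/0B | 2r 0w}
  7. MUL→r7 ⇒ no(FU)  {1A/0Mu/2Ld/0B | 2r 0w}

reason(slot 5) = WR_PORT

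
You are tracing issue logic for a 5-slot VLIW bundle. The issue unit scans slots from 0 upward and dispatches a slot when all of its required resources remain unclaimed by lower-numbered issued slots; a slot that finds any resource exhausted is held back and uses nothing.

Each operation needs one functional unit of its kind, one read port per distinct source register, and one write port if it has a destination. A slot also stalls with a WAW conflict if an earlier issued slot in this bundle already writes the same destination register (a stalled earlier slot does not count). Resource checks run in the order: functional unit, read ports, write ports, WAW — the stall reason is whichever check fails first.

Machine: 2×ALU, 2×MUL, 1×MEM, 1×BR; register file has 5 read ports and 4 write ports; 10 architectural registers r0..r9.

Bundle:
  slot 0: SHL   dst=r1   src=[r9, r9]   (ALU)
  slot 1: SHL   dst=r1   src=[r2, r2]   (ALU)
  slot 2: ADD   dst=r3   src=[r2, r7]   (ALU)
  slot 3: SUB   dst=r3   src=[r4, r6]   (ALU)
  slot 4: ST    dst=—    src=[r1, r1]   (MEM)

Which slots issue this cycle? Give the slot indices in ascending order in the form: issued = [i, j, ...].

[0] ALU needs rd=1 wr=1: ok; after: ALU=1 MUL=2 MEM=1 BR=1, R=4, W=3
[1] ALU needs rd=1 wr=1: WAW; after: ALU=1 MUL=2 MEM=1 BR=1, R=4, W=3
[2] ALU needs rd=2 wr=1: ok; after: ALU=0 MUL=2 MEM=1 BR=1, R=2, W=2
[3] ALU needs rd=2 wr=1: FU; after: ALU=0 MUL=2 MEM=1 BR=1, R=2, W=2
[4] MEM needs rd=1 wr=0: ok; after: ALU=0 MUL=2 MEM=0 BR=1, R=1, W=2

issued = [0, 2, 4]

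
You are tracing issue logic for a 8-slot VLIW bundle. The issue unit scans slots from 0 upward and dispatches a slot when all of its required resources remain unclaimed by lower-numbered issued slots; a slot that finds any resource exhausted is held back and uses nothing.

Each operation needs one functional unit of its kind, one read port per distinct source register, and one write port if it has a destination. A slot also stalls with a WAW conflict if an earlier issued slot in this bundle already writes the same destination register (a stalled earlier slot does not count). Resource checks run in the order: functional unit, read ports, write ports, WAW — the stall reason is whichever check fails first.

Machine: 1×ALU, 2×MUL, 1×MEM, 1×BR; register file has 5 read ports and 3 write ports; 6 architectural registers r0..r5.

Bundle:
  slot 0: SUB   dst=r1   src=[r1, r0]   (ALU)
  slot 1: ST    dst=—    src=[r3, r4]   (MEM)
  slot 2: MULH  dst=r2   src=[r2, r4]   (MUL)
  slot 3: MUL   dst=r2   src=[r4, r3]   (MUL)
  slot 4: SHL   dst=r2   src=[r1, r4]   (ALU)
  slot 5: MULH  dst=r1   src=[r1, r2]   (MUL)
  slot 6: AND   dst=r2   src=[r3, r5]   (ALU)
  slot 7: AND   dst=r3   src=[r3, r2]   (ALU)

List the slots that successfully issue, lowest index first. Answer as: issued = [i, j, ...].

[0] ALU needs rd=2 wr=1: ok; after: ALU=0 MUL=2 MEM=1 BR=1, R=3, W=2
[1] MEM needs rd=2 wr=0: ok; after: ALU=0 MUL=2 MEM=0 BR=1, R=1, W=2
[2] MUL needs rd=2 wr=1: RD_PORT; after: ALU=0 MUL=2 MEM=0 BR=1, R=1, W=2
[3] MUL needs rd=2 wr=1: RD_PORT; after: ALU=0 MUL=2 MEM=0 BR=1, R=1, W=2
[4] ALU needs rd=2 wr=1: FU; after: ALU=0 MUL=2 MEM=0 BR=1, R=1, W=2
[5] MUL needs rd=2 wr=1: RD_PORT; after: ALU=0 MUL=2 MEM=0 BR=1, R=1, W=2
[6] ALU needs rd=2 wr=1: FU; after: ALU=0 MUL=2 MEM=0 BR=1, R=1, W=2
[7] ALU needs rd=2 wr=1: FU; after: ALU=0 MUL=2 MEM=0 BR=1, R=1, W=2

issued = [0, 1]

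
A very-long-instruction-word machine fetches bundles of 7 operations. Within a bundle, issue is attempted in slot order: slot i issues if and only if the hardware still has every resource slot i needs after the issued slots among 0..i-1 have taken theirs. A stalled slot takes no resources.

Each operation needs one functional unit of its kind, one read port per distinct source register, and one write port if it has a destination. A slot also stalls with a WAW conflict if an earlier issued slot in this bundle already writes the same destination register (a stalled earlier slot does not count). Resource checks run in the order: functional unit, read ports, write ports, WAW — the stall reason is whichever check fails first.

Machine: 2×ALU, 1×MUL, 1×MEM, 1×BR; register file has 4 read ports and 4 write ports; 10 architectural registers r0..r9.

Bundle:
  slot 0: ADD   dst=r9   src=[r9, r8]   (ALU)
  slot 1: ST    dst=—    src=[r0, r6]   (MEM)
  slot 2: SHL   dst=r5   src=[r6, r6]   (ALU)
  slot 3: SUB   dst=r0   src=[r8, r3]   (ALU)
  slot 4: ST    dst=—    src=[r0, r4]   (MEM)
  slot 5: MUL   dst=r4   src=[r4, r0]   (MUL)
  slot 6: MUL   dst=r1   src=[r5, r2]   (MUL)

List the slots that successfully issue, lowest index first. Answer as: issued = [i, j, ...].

(0) want 1×ALU +2rd +1wr — yes → AL1|MU1|ME1|BR1|rd2|wr3
(1) want 1×MEM +2rd +0wr — yes → AL1|MU1|ME0|BR1|rd0|wr3
(2) want 1×ALU +1rd +1wr — RD_PORT → AL1|MU1|ME0|BR1|rd0|wr3
(3) want 1×ALU +2rd +1wr — RD_PORT → AL1|MU1|ME0|BR1|rd0|wr3
(4) want 1×MEM +2rd +0wr — FU → AL1|MU1|ME0|BR1|rd0|wr3
(5) want 1×MUL +2rd +1wr — RD_PORT → AL1|MU1|ME0|BR1|rd0|wr3
(6) want 1×MUL +2rd +1wr — RD_PORT → AL1|MU1|ME0|BR1|rd0|wr3

issued = [0, 1]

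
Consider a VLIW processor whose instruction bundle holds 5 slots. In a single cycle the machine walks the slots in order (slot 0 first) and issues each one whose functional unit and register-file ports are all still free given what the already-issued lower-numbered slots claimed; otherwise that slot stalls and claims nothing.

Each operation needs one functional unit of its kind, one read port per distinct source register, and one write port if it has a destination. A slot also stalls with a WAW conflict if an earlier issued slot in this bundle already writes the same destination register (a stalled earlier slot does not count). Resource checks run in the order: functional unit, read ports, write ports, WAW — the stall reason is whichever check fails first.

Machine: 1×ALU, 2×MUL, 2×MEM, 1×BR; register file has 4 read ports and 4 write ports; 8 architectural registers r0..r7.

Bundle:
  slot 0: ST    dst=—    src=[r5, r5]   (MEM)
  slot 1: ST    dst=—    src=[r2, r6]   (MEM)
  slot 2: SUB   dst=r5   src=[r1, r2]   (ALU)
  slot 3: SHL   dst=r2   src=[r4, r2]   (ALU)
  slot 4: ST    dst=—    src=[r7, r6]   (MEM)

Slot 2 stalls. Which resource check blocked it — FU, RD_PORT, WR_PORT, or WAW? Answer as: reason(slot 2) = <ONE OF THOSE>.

  0. MEM ⇒ go  {1A/2Mu/1Ld/1B | 3r 4w}
  1. MEM ⇒ go  {1A/2Mu/0Ld/1B | 1r 4w}
  2. ALU→r5 ⇒ no(RD_PORT)  {1A/2Mu/0Ld/1B | 1r 4w}
  3. ALU→r2 ⇒ no(RD_PORT)  {1A/2Mu/0Ld/1B | 1r 4w}
  4. MEM ⇒ no(FU)  {1A/2Mu/0Ld/1B | 1r 4w}

reason(slot 2) = RD_PORT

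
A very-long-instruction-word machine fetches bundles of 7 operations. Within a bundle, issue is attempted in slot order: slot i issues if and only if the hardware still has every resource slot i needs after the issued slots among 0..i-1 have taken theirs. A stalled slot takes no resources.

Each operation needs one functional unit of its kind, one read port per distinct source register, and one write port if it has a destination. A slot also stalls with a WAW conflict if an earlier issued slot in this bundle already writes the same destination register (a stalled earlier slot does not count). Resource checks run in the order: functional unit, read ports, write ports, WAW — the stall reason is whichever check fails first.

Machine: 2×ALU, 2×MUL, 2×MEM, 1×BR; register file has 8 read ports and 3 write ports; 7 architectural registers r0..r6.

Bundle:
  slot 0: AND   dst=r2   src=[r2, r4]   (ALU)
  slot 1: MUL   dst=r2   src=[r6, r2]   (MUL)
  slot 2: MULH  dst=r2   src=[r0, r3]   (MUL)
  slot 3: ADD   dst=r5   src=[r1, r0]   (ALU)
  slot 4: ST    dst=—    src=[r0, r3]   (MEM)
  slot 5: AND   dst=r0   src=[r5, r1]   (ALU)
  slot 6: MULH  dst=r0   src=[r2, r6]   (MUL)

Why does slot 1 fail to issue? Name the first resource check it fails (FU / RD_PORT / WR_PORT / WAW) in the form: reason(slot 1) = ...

  0. ALU→r2 ⇒ go  {1A/2Mu/2Ld/1B | 6r 2w}
  1. MUL→r2 ⇒ no(WAW)  {1A/2Mu/2Ld/1B | 6r 2w}
  2. MUL→r2 ⇒ no(WAW)  {1A/2Mu/2Ld/1B | 6r 2w}
  3. ALU→r5 ⇒ go  {0A/2Mu/2Ld/1B | 4r 1w}
  4. MEM ⇒ go  {0A/2Mu/1Ld/1B | 2r 1w}
  5. ALU→r0 ⇒ no(FU)  {0A/2Mu/1Ld/1B | 2r 1w}
  6. MUL→r0 ⇒ go  {0A/1Mu/1Ld/1B | 0r 0w}

reason(slot 1) = WAW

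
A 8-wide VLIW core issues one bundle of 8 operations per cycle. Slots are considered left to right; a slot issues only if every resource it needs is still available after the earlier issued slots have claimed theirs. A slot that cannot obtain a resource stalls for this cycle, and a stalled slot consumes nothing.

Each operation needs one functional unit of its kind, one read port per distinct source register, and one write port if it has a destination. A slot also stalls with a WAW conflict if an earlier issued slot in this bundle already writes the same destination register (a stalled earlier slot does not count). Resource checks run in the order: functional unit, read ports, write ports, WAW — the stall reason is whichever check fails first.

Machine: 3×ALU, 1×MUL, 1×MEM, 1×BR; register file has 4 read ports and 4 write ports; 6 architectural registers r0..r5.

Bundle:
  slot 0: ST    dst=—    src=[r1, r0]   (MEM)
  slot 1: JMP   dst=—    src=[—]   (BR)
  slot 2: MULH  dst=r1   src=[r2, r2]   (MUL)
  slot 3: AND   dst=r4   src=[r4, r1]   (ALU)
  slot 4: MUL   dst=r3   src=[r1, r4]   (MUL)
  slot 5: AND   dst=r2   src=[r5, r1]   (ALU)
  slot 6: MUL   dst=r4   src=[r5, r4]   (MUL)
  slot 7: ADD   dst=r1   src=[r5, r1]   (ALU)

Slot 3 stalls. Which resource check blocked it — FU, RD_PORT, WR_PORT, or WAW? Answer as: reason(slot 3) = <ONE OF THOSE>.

reason(slot 3) = RD_PORT

  0. MEM ⇒ go  {3A/1Mu/0Ld/1B | 2r 4w}
  1. BR ⇒ go  {3A/1Mu/0Ld/0B | 2r 4w}
  2. MUL→r1 ⇒ go  {3A/0Mu/0Ld/0B | 1r 3w}
  3. ALU→r4 ⇒ no(RD_PORT)  {3A/0Mu/0Ld/0B | 1r 3w}
  4. MUL→r3 ⇒ no(FU)  {3A/0Mu/0Ld/0B | 1r 3w}
  5. ALU→r2 ⇒ no(RD_PORT)  {3A/0Mu/0Ld/0B | 1r 3w}
  6. MUL→r4 ⇒ no(FU)  {3A/0Mu/0Ld/0B | 1r 3w}
  7. ALU→r1 ⇒ no(RD_PORT)  {3A/0Mu/0Ld/0B | 1r 3w}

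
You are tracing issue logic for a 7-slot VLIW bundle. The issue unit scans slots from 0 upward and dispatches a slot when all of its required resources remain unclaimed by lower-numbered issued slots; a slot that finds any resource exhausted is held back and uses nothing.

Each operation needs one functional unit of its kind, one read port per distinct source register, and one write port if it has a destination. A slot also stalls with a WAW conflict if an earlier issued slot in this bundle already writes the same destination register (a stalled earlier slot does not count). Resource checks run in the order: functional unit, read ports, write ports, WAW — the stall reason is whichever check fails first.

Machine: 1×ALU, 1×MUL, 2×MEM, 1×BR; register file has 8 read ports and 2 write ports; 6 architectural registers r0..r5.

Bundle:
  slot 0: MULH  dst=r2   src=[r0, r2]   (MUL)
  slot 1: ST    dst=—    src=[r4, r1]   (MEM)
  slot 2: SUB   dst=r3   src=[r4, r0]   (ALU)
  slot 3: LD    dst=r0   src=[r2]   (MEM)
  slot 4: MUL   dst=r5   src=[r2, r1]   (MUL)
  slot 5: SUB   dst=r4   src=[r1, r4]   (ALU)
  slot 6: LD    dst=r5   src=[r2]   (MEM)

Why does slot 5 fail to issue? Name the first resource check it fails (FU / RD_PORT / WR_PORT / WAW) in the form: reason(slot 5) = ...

#0 MUL src=r0,r2 dispatched  <A:1 Mu:0 Ld:2 B:1 rd:6 wr:1>
#1 MEM src=r4,r1 dispatched  <A:1 Mu:0 Ld:1 B:1 rd:4 wr:1>
#2 ALU src=r4,r0 dispatched  <A:0 Mu:0 Ld:1 B:1 rd:2 wr:0>
#3 MEM src=r2 held:WR_PORT  <A:0 Mu:0 Ld:1 B:1 rd:2 wr:0>
#4 MUL src=r2,r1 held:FU  <A:0 Mu:0 Ld:1 B:1 rd:2 wr:0>
#5 ALU src=r1,r4 held:FU  <A:0 Mu:0 Ld:1 B:1 rd:2 wr:0>
#6 MEM src=r2 held:WR_PORT  <A:0 Mu:0 Ld:1 B:1 rd:2 wr:0>

reason(slot 5) = FU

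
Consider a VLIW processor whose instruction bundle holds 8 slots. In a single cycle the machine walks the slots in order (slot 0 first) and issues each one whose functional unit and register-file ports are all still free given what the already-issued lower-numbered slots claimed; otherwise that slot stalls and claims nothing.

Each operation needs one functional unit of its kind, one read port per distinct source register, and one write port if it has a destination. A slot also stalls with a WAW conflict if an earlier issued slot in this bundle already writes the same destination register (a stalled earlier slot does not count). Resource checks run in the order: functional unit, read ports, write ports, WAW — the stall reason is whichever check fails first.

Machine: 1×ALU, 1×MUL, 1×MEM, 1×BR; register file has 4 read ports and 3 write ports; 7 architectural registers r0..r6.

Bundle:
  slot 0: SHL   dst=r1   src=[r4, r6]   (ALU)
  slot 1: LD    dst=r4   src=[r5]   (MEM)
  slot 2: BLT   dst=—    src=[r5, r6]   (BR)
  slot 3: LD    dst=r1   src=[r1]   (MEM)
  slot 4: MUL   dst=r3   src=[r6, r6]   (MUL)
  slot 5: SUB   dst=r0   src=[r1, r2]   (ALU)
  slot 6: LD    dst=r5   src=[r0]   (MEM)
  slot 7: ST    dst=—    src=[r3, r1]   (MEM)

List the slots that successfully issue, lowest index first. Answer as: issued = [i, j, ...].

#0 ALU src=r4,r6 dispatched  <A:0 Mu:1 Ld:1 B:1 rd:2 wr:2>
#1 MEM src=r5 dispatched  <A:0 Mu:1 Ld:0 B:1 rd:1 wr:1>
#2 BR src=r5,r6 held:RD_PORT  <A:0 Mu:1 Ld:0 B:1 rd:1 wr:1>
#3 MEM src=r1 held:FU  <A:0 Mu:1 Ld:0 B:1 rd:1 wr:1>
#4 MUL src=r6,r6 dispatched  <A:0 Mu:0 Ld:0 B:1 rd:0 wr:0>
#5 ALU src=r1,r2 held:FU  <A:0 Mu:0 Ld:0 B:1 rd:0 wr:0>
#6 MEM src=r0 held:FU  <A:0 Mu:0 Ld:0 B:1 rd:0 wr:0>
#7 MEM src=r3,r1 held:FU  <A:0 Mu:0 Ld:0 B:1 rd:0 wr:0>

issued = [0, 1, 4]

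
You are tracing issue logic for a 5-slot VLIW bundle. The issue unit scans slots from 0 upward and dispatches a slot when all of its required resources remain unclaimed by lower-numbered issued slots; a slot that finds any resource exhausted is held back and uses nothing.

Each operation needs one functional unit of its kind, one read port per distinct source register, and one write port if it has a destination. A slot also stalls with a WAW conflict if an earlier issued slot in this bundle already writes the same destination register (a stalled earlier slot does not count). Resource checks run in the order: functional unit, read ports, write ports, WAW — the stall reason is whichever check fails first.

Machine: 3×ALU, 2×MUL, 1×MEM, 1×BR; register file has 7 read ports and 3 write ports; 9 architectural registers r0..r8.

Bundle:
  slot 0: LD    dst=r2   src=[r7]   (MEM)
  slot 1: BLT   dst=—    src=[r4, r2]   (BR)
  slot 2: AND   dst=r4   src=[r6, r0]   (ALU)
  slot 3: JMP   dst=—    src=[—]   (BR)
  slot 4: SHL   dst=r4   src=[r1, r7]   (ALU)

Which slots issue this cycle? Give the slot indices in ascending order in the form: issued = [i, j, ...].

#0 MEM src=r7 dispatched  <A:3 Mu:2 Ld:0 B:1 rd:6 wr:2>
#1 BR src=r4,r2 dispatched  <A:3 Mu:2 Ld:0 B:0 rd:4 wr:2>
#2 ALU src=r6,r0 dispatched  <A:2 Mu:2 Ld:0 B:0 rd:2 wr:1>
#3 BR src=- held:FU  <A:2 Mu:2 Ld:0 B:0 rd:2 wr:1>
#4 ALU src=r1,r7 held:WAW  <A:2 Mu:2 Ld:0 B:0 rd:2 wr:1>

issued = [0, 1, 2]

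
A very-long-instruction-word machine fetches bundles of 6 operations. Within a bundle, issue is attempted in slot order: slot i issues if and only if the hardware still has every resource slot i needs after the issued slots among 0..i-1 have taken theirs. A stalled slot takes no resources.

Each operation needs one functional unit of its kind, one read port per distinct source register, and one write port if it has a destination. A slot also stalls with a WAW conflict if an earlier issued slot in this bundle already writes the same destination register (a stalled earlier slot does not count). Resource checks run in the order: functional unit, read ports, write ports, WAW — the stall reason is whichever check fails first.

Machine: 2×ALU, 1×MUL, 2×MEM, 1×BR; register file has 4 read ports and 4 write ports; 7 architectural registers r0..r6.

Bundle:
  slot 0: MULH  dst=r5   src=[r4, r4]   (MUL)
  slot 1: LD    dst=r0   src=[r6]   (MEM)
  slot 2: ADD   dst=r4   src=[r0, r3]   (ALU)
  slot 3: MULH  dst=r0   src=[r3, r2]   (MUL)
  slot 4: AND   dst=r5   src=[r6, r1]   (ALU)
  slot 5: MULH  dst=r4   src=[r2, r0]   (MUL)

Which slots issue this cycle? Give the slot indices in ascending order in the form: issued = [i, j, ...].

issued = [0, 1, 2]

  0. MUL→r5 ⇒ go  {2A/0Mu/2Ld/1B | 3r 3w}
  1. MEM→r0 ⇒ go  {2A/0Mu/1Ld/1B | 2r 2w}
  2. ALU→r4 ⇒ go  {1A/0Mu/1Ld/1B | 0r 1w}
  3. MUL→r0 ⇒ no(FU)  {1A/0Mu/1Ld/1B | 0r 1w}
  4. ALU→r5 ⇒ no(RD_PORT)  {1A/0Mu/1Ld/1B | 0r 1w}
  5. MUL→r4 ⇒ no(FU)  {1A/0Mu/1Ld/1B | 0r 1w}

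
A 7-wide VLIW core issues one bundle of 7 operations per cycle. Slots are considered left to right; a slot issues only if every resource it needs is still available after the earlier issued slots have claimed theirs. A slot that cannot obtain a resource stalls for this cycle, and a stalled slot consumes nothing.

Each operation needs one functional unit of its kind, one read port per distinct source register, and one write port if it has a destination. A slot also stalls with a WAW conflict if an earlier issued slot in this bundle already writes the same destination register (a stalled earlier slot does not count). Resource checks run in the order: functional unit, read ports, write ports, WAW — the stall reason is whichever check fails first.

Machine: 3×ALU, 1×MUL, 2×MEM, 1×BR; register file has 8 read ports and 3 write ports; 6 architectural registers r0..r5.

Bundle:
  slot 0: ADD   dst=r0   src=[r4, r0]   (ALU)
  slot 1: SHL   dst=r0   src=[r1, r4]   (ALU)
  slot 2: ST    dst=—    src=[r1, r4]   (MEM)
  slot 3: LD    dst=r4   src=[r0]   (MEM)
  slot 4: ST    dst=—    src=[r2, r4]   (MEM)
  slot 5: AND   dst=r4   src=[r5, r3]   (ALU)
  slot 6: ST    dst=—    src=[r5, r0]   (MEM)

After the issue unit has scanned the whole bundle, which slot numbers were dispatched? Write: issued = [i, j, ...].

[0] ALU needs rd=2 wr=1: ok; after: ALU=2 MUL=1 MEM=2 BR=1, R=6, W=2
[1] ALU needs rd=2 wr=1: WAW; after: ALU=2 MUL=1 MEM=2 BR=1, R=6, W=2
[2] MEM needs rd=2 wr=0: ok; after: ALU=2 MUL=1 MEM=1 BR=1, R=4, W=2
[3] MEM needs rd=1 wr=1: ok; after: ALU=2 MUL=1 MEM=0 BR=1, R=3, W=1
[4] MEM needs rd=2 wr=0: FU; after: ALU=2 MUL=1 MEM=0 BR=1, R=3, W=1
[5] ALU needs rd=2 wr=1: WAW; after: ALU=2 MUL=1 MEM=0 BR=1, R=3, W=1
[6] MEM needs rd=2 wr=0: FU; after: ALU=2 MUL=1 MEM=0 BR=1, R=3, W=1

issued = [0, 2, 3]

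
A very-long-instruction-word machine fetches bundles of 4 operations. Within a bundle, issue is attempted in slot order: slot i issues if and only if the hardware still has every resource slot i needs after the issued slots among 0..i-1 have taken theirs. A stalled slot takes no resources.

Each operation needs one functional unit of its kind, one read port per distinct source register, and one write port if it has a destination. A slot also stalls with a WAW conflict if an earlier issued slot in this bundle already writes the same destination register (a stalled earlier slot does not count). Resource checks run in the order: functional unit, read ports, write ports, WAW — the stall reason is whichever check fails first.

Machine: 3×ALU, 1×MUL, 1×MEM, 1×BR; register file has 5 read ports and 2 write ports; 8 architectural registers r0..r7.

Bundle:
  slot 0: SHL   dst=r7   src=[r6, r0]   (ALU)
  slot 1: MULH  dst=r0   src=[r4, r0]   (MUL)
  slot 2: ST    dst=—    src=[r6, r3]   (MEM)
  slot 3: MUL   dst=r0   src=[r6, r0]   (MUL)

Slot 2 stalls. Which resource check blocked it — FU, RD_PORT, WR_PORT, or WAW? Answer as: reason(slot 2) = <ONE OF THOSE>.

reason(slot 2) = RD_PORT

[0] ALU needs rd=2 wr=1: ok; after: ALU=2 MUL=1 MEM=1 BR=1, R=3, W=1
[1] MUL needs rd=2 wr=1: ok; after: ALU=2 MUL=0 MEM=1 BR=1, R=1, W=0
[2] MEM needs rd=2 wr=0: RD_PORT; after: ALU=2 MUL=0 MEM=1 BR=1, R=1, W=0
[3] MUL needs rd=2 wr=1: FU; after: ALU=2 MUL=0 MEM=1 BR=1, R=1, W=0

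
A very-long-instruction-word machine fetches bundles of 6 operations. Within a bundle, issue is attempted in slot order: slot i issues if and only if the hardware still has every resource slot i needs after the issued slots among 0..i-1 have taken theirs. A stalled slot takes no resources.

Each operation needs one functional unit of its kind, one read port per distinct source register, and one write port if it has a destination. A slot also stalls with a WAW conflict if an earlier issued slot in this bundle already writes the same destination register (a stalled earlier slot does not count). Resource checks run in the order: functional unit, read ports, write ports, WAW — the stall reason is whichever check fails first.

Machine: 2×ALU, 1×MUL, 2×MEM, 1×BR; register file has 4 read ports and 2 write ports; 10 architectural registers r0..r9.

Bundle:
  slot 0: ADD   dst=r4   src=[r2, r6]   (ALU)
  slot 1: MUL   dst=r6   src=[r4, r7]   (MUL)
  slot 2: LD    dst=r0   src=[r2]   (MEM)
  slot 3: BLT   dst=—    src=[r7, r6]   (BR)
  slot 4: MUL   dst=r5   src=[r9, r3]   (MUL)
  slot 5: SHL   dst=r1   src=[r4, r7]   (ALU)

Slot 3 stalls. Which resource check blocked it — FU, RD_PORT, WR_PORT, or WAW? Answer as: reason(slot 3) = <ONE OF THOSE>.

[0] ALU needs rd=2 wr=1: ok; after: ALU=1 MUL=1 MEM=2 BR=1, R=2, W=1
[1] MUL needs rd=2 wr=1: ok; after: ALU=1 MUL=0 MEM=2 BR=1, R=0, W=0
[2] MEM needs rd=1 wr=1: RD_PORT; after: ALU=1 MUL=0 MEM=2 BR=1, R=0, W=0
[3] BR needs rd=2 wr=0: RD_PORT; after: ALU=1 MUL=0 MEM=2 BR=1, R=0, W=0
[4] MUL needs rd=2 wr=1: FU; after: ALU=1 MUL=0 MEM=2 BR=1, R=0, W=0
[5] ALU needs rd=2 wr=1: RD_PORT; after: ALU=1 MUL=0 MEM=2 BR=1, R=0, W=0

reason(slot 3) = RD_PORT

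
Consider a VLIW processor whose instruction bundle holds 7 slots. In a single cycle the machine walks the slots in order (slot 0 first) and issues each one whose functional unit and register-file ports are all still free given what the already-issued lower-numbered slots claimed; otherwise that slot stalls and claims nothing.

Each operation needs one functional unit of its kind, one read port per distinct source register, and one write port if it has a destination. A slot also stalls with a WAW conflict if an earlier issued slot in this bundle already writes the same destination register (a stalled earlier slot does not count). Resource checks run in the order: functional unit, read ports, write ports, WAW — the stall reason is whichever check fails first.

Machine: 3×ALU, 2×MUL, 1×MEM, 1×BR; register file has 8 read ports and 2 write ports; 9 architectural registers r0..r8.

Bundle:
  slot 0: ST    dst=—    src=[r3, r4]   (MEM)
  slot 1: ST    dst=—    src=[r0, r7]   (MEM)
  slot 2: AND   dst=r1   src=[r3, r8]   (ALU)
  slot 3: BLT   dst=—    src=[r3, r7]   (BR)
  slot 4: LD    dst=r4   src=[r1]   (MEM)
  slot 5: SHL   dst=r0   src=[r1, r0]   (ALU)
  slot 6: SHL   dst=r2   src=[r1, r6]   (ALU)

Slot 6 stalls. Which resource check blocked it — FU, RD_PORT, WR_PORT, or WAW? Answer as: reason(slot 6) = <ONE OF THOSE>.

[0] MEM needs rd=2 wr=0: ok; after: ALU=3 MUL=2 MEM=0 BR=1, R=6, W=2
[1] MEM needs rd=2 wr=0: FU; after: ALU=3 MUL=2 MEM=0 BR=1, R=6, W=2
[2] ALU needs rd=2 wr=1: ok; after: ALU=2 MUL=2 MEM=0 BR=1, R=4, W=1
[3] BR needs rd=2 wr=0: ok; after: ALU=2 MUL=2 MEM=0 BR=0, R=2, W=1
[4] MEM needs rd=1 wr=1: FU; after: ALU=2 MUL=2 MEM=0 BR=0, R=2, W=1
[5] ALU needs rd=2 wr=1: ok; after: ALU=1 MUL=2 MEM=0 BR=0, R=0, W=0
[6] ALU needs rd=2 wr=1: RD_PORT; after: ALU=1 MUL=2 MEM=0 BR=0, R=0, W=0

reason(slot 6) = RD_PORT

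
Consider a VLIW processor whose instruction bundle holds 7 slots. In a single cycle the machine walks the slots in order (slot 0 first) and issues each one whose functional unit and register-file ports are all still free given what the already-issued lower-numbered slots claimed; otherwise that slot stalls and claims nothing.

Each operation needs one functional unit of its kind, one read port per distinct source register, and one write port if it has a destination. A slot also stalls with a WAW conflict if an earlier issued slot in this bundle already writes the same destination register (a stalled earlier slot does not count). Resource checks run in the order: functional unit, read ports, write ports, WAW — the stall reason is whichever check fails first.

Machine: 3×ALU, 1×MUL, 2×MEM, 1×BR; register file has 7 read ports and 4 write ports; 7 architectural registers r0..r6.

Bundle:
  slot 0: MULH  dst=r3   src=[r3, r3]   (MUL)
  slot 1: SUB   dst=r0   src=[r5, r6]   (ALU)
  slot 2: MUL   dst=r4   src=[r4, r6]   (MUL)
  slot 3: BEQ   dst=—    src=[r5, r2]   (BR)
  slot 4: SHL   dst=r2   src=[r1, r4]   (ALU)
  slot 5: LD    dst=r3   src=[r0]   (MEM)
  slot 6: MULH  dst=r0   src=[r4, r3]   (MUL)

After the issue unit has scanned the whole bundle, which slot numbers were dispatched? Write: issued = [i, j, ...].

issued = [0, 1, 3, 4]

#0 MUL src=r3,r3 dispatched  <A:3 Mu:0 Ld:2 B:1 rd:6 wr:3>
#1 ALU src=r5,r6 dispatched  <A:2 Mu:0 Ld:2 B:1 rd:4 wr:2>
#2 MUL src=r4,r6 held:FU  <A:2 Mu:0 Ld:2 B:1 rd:4 wr:2>
#3 BR src=r5,r2 dispatched  <A:2 Mu:0 Ld:2 B:0 rd:2 wr:2>
#4 ALU src=r1,r4 dispatched  <A:1 Mu:0 Ld:2 B:0 rd:0 wr:1>
#5 MEM src=r0 held:RD_PORT  <A:1 Mu:0 Ld:2 B:0 rd:0 wr:1>
#6 MUL src=r4,r3 held:FU  <A:1 Mu:0 Ld:2 B:0 rd:0 wr:1>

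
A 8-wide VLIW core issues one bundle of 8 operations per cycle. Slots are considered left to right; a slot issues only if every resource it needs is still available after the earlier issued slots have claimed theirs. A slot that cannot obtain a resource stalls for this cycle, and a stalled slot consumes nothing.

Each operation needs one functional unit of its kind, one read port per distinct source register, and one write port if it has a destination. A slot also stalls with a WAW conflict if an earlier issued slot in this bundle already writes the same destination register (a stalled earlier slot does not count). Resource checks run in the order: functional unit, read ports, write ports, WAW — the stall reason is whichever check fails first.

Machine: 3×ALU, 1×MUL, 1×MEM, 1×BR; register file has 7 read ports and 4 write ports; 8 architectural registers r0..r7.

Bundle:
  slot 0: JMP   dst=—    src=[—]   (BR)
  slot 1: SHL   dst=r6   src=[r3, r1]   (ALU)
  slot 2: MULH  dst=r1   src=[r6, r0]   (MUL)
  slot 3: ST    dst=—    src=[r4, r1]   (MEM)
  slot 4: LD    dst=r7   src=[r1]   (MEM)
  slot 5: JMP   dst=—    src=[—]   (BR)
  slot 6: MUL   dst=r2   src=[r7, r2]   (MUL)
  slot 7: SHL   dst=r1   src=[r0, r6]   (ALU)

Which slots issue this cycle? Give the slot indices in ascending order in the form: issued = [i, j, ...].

issued = [0, 1, 2, 3]

slot 0 (BR): ISSUE — free A3,Mu1,Ld1,B0 rp7 wp4
slot 1 (ALU): ISSUE — free A2,Mu1,Ld1,B0 rp5 wp3
slot 2 (MUL): ISSUE — free A2,Mu0,Ld1,B0 rp3 wp2
slot 3 (MEM): ISSUE — free A2,Mu0,Ld0,B0 rp1 wp2
slot 4 (MEM): stall FU — free A2,Mu0,Ld0,B0 rp1 wp2
slot 5 (BR): stall FU — free A2,Mu0,Ld0,B0 rp1 wp2
slot 6 (MUL): stall FU — free A2,Mu0,Ld0,B0 rp1 wp2
slot 7 (ALU): stall RD_PORT — free A2,Mu0,Ld0,B0 rp1 wp2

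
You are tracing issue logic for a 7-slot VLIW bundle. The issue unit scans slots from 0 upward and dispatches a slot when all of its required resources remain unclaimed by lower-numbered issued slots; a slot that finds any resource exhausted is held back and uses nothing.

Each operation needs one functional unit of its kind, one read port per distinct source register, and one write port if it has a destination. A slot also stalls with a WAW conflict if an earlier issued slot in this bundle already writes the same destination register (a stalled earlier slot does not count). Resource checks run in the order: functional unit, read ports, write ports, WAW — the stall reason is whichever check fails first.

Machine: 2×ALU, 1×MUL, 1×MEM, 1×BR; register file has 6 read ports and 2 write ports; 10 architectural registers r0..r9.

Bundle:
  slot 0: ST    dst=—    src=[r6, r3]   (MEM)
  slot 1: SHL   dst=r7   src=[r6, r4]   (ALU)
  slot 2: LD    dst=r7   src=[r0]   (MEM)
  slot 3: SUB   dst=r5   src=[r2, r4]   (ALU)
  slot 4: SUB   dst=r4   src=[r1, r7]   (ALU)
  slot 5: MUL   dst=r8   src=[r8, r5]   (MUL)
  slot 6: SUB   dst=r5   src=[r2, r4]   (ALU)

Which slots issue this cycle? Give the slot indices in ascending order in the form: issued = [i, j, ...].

issued = [0, 1, 3]

(0) want 1×MEM +2rd +0wr — yes → AL2|MU1|ME0|BR1|rd4|wr2
(1) want 1×ALU +2rd +1wr — yes → AL1|MU1|ME0|BR1|rd2|wr1
(2) want 1×MEM +1rd +1wr — FU → AL1|MU1|ME0|BR1|rd2|wr1
(3) want 1×ALU +2rd +1wr — yes → AL0|MU1|ME0|BR1|rd0|wr0
(4) want 1×ALU +2rd +1wr — FU → AL0|MU1|ME0|BR1|rd0|wr0
(5) want 1×MUL +2rd +1wr — RD_PORT → AL0|MU1|ME0|BR1|rd0|wr0
(6) want 1×ALU +2rd +1wr — FU → AL0|MU1|ME0|BR1|rd0|wr0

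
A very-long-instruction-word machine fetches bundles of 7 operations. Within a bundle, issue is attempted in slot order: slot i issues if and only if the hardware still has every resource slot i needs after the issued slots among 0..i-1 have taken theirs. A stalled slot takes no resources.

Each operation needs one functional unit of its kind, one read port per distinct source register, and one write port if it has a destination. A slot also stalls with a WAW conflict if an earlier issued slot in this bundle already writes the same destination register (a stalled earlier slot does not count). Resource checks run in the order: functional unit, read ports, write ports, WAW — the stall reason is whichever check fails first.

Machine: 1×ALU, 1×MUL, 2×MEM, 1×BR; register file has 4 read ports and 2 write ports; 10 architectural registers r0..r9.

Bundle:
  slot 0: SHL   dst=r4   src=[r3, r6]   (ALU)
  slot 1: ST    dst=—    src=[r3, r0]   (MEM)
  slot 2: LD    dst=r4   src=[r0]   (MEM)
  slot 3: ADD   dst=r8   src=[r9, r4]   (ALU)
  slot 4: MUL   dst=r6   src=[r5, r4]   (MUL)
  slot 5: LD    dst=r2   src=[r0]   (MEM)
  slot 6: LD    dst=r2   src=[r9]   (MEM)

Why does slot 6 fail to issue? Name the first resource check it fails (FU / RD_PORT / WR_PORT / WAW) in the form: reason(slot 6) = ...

reason(slot 6) = RD_PORT

[0] ALU needs rd=2 wr=1: ok; after: ALU=0 MUL=1 MEM=2 BR=1, R=2, W=1
[1] MEM needs rd=2 wr=0: ok; after: ALU=0 MUL=1 MEM=1 BR=1, R=0, W=1
[2] MEM needs rd=1 wr=1: RD_PORT; after: ALU=0 MUL=1 MEM=1 BR=1, R=0, W=1
[3] ALU needs rd=2 wr=1: FU; after: ALU=0 MUL=1 MEM=1 BR=1, R=0, W=1
[4] MUL needs rd=2 wr=1: RD_PORT; after: ALU=0 MUL=1 MEM=1 BR=1, R=0, W=1
[5] MEM needs rd=1 wr=1: RD_PORT; after: ALU=0 MUL=1 MEM=1 BR=1, R=0, W=1
[6] MEM needs rd=1 wr=1: RD_PORT; after: ALU=0 MUL=1 MEM=1 BR=1, R=0, W=1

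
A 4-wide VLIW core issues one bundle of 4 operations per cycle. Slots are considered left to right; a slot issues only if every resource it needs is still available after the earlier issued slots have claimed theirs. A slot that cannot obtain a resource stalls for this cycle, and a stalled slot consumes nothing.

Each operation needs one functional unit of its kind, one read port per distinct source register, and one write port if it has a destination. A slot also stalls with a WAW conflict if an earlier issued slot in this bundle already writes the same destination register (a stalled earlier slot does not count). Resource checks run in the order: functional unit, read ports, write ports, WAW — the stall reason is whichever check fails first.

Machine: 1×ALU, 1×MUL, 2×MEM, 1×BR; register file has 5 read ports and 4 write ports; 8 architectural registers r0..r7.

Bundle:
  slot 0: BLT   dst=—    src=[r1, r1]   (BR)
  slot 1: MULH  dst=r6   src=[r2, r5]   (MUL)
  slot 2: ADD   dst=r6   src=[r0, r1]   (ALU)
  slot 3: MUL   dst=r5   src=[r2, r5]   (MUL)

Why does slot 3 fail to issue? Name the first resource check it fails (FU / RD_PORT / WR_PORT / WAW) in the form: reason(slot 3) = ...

#0 BR src=r1,r1 dispatched  <A:1 Mu:1 Ld:2 B:0 rd:4 wr:4>
#1 MUL src=r2,r5 dispatched  <A:1 Mu:0 Ld:2 B:0 rd:2 wr:3>
#2 ALU src=r0,r1 held:WAW  <A:1 Mu:0 Ld:2 B:0 rd:2 wr:3>
#3 MUL src=r2,r5 held:FU  <A:1 Mu:0 Ld:2 B:0 rd:2 wr:3>

reason(slot 3) = FU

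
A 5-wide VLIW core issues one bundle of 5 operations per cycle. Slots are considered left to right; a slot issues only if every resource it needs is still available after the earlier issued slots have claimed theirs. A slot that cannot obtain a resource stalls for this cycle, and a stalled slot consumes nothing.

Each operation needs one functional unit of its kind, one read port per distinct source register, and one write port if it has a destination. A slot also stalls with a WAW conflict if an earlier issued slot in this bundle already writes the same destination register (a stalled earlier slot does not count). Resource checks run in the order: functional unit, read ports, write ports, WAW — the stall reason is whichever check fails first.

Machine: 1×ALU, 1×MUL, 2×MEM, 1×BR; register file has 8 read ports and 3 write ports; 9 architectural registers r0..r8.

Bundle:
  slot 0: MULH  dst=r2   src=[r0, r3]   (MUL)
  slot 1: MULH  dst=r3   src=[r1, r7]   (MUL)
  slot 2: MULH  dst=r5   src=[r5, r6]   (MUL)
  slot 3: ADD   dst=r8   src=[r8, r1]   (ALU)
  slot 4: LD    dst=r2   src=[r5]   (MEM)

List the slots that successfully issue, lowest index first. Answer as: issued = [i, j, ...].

issued = [0, 3]

#0 MUL src=r0,r3 dispatched  <A:1 Mu:0 Ld:2 B:1 rd:6 wr:2>
#1 MUL src=r1,r7 held:FU  <A:1 Mu:0 Ld:2 B:1 rd:6 wr:2>
#2 MUL src=r5,r6 held:FU  <A:1 Mu:0 Ld:2 B:1 rd:6 wr:2>
#3 ALU src=r8,r1 dispatched  <A:0 Mu:0 Ld:2 B:1 rd:4 wr:1>
#4 MEM src=r5 held:WAW  <A:0 Mu:0 Ld:2 B:1 rd:4 wr:1>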